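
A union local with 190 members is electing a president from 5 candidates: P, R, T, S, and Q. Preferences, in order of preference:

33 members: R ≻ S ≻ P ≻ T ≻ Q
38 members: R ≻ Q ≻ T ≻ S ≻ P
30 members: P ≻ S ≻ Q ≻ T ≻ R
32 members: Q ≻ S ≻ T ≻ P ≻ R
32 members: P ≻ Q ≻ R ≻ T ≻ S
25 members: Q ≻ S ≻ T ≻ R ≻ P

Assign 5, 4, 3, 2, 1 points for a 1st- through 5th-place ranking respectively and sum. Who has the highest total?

Q

P: 33·3 + 38·1 + 30·5 + 32·2 + 32·5 + 25·1 = 536
R: 33·5 + 38·5 + 30·1 + 32·1 + 32·3 + 25·2 = 563
T: 33·2 + 38·3 + 30·2 + 32·3 + 32·2 + 25·3 = 475
S: 33·4 + 38·2 + 30·4 + 32·4 + 32·1 + 25·4 = 588
Q: 33·1 + 38·4 + 30·3 + 32·5 + 32·4 + 25·5 = 688
Q has the highest Borda score (688).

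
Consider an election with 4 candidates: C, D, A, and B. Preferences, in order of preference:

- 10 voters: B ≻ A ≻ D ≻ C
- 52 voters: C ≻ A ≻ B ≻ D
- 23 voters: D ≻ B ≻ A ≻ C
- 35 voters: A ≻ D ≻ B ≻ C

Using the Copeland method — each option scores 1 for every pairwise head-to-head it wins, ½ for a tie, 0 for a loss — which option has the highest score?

A

C: loses to D, A, and B → score 0.
D: beats C; loses to A and B → score 1.
A: beats C, D, and B → score 3.
B: beats C and D; loses to A → score 2.
A has the best pairwise record.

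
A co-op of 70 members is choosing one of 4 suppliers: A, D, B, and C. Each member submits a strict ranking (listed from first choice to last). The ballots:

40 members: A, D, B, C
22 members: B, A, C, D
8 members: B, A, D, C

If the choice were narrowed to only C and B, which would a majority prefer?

B

Voters preferring C to B: 0; preferring B to C: 70.
B wins the head-to-head.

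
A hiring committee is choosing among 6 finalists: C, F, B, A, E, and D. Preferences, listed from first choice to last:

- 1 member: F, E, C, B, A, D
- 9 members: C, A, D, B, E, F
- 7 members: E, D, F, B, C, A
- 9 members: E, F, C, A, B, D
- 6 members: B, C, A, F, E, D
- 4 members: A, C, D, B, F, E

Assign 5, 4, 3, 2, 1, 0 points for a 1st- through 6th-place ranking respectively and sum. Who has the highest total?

C

C: 1·3 + 9·5 + 7·1 + 9·3 + 6·4 + 4·4 = 122
F: 1·5 + 9·0 + 7·3 + 9·4 + 6·2 + 4·1 = 78
B: 1·2 + 9·2 + 7·2 + 9·1 + 6·5 + 4·2 = 81
A: 1·1 + 9·4 + 7·0 + 9·2 + 6·3 + 4·5 = 93
E: 1·4 + 9·1 + 7·5 + 9·5 + 6·1 + 4·0 = 99
D: 1·0 + 9·3 + 7·4 + 9·0 + 6·0 + 4·3 = 67
C has the highest Borda score (122).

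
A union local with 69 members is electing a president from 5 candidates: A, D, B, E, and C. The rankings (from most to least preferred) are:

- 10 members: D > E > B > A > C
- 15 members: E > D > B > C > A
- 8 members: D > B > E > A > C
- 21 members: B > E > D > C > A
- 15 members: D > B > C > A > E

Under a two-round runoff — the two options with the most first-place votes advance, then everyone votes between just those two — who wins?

D

Round 1 first-place votes: A 0, D 33, B 21, E 15, C 0.
D and B advance.
Runoff: D is preferred to B by 48 voters; B by 21.
D wins the runoff.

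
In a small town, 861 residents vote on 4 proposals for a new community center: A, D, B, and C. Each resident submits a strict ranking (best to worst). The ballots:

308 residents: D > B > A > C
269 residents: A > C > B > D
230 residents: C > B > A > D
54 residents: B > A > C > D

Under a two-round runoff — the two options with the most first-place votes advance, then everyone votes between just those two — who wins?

A

Round 1 first-place votes: A 269, D 308, B 54, C 230.
D and A advance.
Runoff: D is preferred to A by 308 voters; A by 553.
A wins the runoff.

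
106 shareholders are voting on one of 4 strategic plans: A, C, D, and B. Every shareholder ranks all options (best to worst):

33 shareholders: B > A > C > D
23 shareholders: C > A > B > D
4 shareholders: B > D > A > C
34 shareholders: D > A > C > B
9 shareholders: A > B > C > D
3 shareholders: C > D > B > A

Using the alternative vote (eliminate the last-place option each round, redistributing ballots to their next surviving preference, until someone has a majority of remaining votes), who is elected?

B

Round 1: A 9, C 26, D 34, B 37. Eliminate A.
Round 2: C 26, D 34, B 46. Eliminate C.
Round 3: D 37, B 69. B has a majority.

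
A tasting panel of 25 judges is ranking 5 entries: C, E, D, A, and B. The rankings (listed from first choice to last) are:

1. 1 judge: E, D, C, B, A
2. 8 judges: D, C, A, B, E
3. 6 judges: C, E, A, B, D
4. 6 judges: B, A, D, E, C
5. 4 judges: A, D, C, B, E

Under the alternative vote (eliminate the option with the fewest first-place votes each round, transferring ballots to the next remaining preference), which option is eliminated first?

E

Round 1: C 6, E 1, D 8, A 4, B 6. Eliminate E.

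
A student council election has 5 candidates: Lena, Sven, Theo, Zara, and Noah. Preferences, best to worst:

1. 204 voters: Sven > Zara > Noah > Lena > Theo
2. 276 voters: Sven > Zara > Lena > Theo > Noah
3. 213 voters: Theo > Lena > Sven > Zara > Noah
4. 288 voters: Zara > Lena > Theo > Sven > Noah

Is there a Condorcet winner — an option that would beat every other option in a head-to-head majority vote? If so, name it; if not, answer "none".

Checking pairwise contests:
Zara beats Lena 768–213.
Lena beats Sven 501–480.
Lena beats Theo 768–213.
Sven beats Zara 693–288.
Lena beats Noah 777–204.
Every option loses at least one head-to-head, so there is no Condorcet winner.

none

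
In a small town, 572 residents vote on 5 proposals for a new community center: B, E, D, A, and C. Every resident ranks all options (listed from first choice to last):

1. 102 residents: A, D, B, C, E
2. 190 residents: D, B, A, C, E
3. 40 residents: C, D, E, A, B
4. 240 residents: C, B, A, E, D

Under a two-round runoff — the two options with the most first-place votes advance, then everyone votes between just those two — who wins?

Round 1 first-place votes: B 0, E 0, D 190, A 102, C 280.
C and D advance.
Runoff: C is preferred to D by 280 voters; D by 292.
D wins the runoff.

D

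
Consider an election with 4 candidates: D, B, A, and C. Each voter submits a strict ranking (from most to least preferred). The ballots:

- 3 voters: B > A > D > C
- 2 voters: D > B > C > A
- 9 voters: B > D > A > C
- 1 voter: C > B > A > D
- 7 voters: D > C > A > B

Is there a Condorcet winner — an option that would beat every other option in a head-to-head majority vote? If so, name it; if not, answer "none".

B vs D: 13–9 for B.
B vs A: 15–7 for B.
B vs C: 14–8 for B.
B beats every other option head-to-head.

B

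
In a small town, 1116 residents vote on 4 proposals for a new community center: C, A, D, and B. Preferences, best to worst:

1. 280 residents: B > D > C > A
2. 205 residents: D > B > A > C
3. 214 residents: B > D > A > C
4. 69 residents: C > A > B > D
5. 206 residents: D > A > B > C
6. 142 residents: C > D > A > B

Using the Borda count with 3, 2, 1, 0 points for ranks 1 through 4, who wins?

D

C: 280·1 + 205·0 + 214·0 + 69·3 + 206·0 + 142·3 = 913
A: 280·0 + 205·1 + 214·1 + 69·2 + 206·2 + 142·1 = 1111
D: 280·2 + 205·3 + 214·2 + 69·0 + 206·3 + 142·2 = 2505
B: 280·3 + 205·2 + 214·3 + 69·1 + 206·1 + 142·0 = 2167
D has the highest Borda score (2505).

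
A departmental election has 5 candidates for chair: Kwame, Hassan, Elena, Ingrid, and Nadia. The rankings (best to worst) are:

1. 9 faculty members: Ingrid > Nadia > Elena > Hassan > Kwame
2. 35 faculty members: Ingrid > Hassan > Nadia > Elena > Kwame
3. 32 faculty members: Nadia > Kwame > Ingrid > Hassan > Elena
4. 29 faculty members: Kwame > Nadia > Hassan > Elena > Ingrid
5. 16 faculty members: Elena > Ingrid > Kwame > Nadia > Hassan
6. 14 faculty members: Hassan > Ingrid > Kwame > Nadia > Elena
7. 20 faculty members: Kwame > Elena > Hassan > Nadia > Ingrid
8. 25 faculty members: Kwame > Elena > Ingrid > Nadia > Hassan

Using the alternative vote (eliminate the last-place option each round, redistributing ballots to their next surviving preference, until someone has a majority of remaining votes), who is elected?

Round 1: Kwame 74, Hassan 14, Elena 16, Ingrid 44, Nadia 32. Eliminate Hassan.
Round 2: Kwame 74, Elena 16, Ingrid 58, Nadia 32. Eliminate Elena.
Round 3: Kwame 74, Ingrid 74, Nadia 32. Eliminate Nadia.
Round 4: Kwame 106, Ingrid 74. Kwame has a majority.

Kwame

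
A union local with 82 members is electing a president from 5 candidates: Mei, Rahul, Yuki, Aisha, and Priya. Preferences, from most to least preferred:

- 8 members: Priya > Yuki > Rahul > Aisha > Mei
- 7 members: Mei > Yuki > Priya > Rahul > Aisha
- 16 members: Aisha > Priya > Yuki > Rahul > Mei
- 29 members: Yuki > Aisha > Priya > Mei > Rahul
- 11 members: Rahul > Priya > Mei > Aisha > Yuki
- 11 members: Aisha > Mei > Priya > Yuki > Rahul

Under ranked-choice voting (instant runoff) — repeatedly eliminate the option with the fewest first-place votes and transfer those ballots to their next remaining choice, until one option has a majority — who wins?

Yuki

Round 1: Mei 7, Rahul 11, Yuki 29, Aisha 27, Priya 8. Eliminate Mei.
Round 2: Rahul 11, Yuki 36, Aisha 27, Priya 8. Eliminate Priya.
Round 3: Rahul 11, Yuki 44, Aisha 27. Yuki has a majority.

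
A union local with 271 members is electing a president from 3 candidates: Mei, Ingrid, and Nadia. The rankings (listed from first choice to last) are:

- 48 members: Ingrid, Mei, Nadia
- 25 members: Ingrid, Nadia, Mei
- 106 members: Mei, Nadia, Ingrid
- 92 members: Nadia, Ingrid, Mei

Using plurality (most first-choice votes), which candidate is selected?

First-place votes: Mei 106, Ingrid 73, Nadia 92.
Mei has the most first-place votes.

Mei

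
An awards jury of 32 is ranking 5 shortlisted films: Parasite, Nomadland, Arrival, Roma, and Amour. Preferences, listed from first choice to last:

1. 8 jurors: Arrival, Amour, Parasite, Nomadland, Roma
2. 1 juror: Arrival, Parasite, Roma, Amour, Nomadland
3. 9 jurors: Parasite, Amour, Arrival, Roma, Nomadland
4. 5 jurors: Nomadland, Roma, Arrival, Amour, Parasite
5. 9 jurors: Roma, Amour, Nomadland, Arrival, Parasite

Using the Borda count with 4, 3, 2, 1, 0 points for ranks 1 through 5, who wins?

Parasite: 8·2 + 1·3 + 9·4 + 5·0 + 9·0 = 55
Nomadland: 8·1 + 1·0 + 9·0 + 5·4 + 9·2 = 46
Arrival: 8·4 + 1·4 + 9·2 + 5·2 + 9·1 = 73
Roma: 8·0 + 1·2 + 9·1 + 5·3 + 9·4 = 62
Amour: 8·3 + 1·1 + 9·3 + 5·1 + 9·3 = 84
Amour has the highest Borda score (84).

Amour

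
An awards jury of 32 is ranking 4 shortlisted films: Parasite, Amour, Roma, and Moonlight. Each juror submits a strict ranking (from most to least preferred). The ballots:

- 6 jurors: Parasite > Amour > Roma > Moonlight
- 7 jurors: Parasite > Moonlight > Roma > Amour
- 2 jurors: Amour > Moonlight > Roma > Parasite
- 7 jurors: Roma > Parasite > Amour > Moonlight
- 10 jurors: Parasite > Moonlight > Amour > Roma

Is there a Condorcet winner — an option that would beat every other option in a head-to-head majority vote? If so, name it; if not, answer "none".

Parasite vs Amour: 30–2 for Parasite.
Parasite vs Roma: 23–9 for Parasite.
Parasite vs Moonlight: 30–2 for Parasite.
Parasite beats every other option head-to-head.

Parasite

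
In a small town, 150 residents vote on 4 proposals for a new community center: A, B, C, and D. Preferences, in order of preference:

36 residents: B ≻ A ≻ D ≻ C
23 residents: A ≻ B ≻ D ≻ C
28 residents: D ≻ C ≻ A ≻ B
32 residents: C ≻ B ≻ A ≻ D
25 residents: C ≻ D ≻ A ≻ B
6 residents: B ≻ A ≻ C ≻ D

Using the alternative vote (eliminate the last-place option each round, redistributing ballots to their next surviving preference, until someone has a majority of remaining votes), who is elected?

Round 1: A 23, B 42, C 57, D 28. Eliminate A.
Round 2: B 65, C 57, D 28. Eliminate D.
Round 3: B 65, C 85. C has a majority.

C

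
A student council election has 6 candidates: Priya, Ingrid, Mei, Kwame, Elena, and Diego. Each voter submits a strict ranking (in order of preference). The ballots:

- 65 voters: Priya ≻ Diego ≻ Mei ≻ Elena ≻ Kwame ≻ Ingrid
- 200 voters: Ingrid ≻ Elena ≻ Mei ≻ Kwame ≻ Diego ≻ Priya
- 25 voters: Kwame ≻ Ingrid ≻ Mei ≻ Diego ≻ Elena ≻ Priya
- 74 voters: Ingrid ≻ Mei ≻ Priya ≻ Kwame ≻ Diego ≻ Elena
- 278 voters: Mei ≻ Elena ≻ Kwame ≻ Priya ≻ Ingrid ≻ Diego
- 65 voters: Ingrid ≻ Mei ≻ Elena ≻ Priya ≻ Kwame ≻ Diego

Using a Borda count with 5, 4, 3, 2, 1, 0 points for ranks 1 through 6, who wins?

Priya: 65·5 + 200·0 + 25·0 + 74·3 + 278·2 + 65·2 = 1233
Ingrid: 65·0 + 200·5 + 25·4 + 74·5 + 278·1 + 65·5 = 2073
Mei: 65·3 + 200·3 + 25·3 + 74·4 + 278·5 + 65·4 = 2816
Kwame: 65·1 + 200·2 + 25·5 + 74·2 + 278·3 + 65·1 = 1637
Elena: 65·2 + 200·4 + 25·1 + 74·0 + 278·4 + 65·3 = 2262
Diego: 65·4 + 200·1 + 25·2 + 74·1 + 278·0 + 65·0 = 584
Mei has the highest Borda score (2816).

Mei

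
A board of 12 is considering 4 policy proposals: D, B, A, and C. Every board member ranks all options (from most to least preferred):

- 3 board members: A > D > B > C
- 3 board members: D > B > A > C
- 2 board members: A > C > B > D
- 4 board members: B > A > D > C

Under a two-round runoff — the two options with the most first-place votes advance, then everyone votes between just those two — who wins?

B

Round 1 first-place votes: D 3, B 4, A 5, C 0.
A and B advance.
Runoff: A is preferred to B by 5 voters; B by 7.
B wins the runoff.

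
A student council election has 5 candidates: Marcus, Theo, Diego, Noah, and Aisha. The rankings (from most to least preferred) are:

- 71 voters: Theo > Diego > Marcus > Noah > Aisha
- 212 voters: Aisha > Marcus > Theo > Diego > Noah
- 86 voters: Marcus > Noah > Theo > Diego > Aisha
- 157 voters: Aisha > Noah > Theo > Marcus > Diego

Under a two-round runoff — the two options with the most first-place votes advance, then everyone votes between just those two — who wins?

Round 1 first-place votes: Marcus 86, Theo 71, Diego 0, Noah 0, Aisha 369.
Aisha and Marcus advance.
Runoff: Aisha is preferred to Marcus by 369 voters; Marcus by 157.
Aisha wins the runoff.

Aisha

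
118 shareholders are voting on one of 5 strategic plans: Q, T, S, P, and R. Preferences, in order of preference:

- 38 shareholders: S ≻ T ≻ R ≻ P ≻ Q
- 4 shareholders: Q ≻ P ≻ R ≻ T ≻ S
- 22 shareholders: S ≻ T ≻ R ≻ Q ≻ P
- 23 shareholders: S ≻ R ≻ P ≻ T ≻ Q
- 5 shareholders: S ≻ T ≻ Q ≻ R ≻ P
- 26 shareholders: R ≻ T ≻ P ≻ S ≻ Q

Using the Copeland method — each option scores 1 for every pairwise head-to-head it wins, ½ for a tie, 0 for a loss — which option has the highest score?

S

Q: loses to T, S, P, and R → score 0.
T: beats Q, P, and R; loses to S → score 3.
S: beats Q, T, P, and R → score 4.
P: beats Q; loses to T, S, and R → score 1.
R: beats Q and P; loses to T and S → score 2.
S has the best pairwise record.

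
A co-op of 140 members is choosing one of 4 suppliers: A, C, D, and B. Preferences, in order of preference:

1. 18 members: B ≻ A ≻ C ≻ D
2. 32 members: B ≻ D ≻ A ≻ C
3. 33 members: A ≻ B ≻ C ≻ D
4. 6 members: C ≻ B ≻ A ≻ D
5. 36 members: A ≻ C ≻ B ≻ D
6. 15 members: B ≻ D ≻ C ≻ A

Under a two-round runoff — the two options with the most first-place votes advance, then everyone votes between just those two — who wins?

B

Round 1 first-place votes: A 69, C 6, D 0, B 65.
A and B advance.
Runoff: A is preferred to B by 69 voters; B by 71.
B wins the runoff.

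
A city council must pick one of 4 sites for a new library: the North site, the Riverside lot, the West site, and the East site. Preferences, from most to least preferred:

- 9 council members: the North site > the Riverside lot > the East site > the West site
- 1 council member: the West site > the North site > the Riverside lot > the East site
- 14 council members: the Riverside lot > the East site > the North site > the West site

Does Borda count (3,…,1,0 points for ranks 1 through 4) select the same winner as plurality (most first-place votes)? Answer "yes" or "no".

yes

Borda — scores: the North site 43, the Riverside lot 61, the West site 3, the East site 37. Winner: the Riverside lot.
Plurality — first-place votes: the North site 9, the Riverside lot 14, the West site 1, the East site 0. Winner: the Riverside lot.
The two methods agree.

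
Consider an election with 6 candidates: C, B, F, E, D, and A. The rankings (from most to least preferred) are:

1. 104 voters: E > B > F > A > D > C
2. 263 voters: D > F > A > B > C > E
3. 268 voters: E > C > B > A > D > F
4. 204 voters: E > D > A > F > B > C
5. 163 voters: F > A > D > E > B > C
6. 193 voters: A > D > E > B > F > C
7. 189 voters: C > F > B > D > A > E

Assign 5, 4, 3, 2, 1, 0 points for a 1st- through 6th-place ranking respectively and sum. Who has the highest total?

C: 104·0 + 263·1 + 268·4 + 204·0 + 163·0 + 193·0 + 189·5 = 2280
B: 104·4 + 263·2 + 268·3 + 204·1 + 163·1 + 193·2 + 189·3 = 3066
F: 104·3 + 263·4 + 268·0 + 204·2 + 163·5 + 193·1 + 189·4 = 3536
E: 104·5 + 263·0 + 268·5 + 204·5 + 163·2 + 193·3 + 189·0 = 3785
D: 104·1 + 263·5 + 268·1 + 204·4 + 163·3 + 193·4 + 189·2 = 4142
A: 104·2 + 263·3 + 268·2 + 204·3 + 163·4 + 193·5 + 189·1 = 3951
D has the highest Borda score (4142).

D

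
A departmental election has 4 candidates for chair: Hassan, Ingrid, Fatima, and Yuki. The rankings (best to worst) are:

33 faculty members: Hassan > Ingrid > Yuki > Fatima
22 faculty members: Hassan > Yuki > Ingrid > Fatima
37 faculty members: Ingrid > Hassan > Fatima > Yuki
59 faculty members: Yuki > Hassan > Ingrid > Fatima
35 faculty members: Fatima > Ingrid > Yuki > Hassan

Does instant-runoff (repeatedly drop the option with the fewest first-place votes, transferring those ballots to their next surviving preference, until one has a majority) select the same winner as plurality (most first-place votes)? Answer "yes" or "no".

Instant-runoff — R1 Hassan 55, Ingrid 37, Fatima 35, Yuki 59 (Fatima out); R2 Hassan 55, Ingrid 72, Yuki 59 (Hassan out); R3 Ingrid 105, Yuki 81 (Ingrid winner). Winner: Ingrid.
Plurality — first-place votes: Hassan 55, Ingrid 37, Fatima 35, Yuki 59. Winner: Yuki.
The two methods disagree.

no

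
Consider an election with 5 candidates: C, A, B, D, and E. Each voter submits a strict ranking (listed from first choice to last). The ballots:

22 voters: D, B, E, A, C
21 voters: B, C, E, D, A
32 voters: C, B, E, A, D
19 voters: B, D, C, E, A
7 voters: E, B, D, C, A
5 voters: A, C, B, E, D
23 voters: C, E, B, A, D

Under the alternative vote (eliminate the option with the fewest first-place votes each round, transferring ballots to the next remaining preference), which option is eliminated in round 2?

Round 1: C 55, A 5, B 40, D 22, E 7. Eliminate A.
Round 2: C 60, B 40, D 22, E 7. Eliminate E.

E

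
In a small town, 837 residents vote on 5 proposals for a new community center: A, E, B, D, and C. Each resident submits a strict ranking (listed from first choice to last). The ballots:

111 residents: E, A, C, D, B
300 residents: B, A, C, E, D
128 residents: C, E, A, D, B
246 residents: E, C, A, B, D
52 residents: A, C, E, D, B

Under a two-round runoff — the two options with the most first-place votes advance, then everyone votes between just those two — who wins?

E

Round 1 first-place votes: A 52, E 357, B 300, D 0, C 128.
E and B advance.
Runoff: E is preferred to B by 537 voters; B by 300.
E wins the runoff.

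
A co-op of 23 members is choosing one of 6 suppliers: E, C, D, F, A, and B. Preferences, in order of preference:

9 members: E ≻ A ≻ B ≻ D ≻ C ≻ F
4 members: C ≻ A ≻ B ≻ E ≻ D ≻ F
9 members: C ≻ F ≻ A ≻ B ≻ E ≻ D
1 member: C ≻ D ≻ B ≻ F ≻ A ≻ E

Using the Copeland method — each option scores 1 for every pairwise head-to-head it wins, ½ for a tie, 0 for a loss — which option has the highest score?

E: beats D and F; loses to C, A, and B → score 2.
C: beats E, D, F, A, and B → score 5.
D: beats F; loses to E, C, A, and B → score 1.
F: loses to E, C, D, A, and B → score 0.
A: beats E, D, F, and B; loses to C → score 4.
B: beats E, D, and F; loses to C and A → score 3.
C has the best pairwise record.

C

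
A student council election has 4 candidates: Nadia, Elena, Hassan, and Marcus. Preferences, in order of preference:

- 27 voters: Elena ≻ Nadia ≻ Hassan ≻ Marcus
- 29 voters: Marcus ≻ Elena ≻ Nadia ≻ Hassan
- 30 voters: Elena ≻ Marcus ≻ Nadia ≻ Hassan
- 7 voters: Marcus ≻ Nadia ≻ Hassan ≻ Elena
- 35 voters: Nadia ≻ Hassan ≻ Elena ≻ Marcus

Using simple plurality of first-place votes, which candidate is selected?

First-place votes: Nadia 35, Elena 57, Hassan 0, Marcus 36.
Elena has the most first-place votes.

Elena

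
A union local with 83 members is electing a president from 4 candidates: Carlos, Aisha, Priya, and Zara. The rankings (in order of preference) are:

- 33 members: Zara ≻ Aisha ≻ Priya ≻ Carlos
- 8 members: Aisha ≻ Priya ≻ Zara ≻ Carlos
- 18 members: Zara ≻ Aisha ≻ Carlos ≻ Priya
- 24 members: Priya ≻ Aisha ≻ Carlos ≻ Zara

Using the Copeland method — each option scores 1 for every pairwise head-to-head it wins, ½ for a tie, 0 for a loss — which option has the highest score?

Carlos: loses to Aisha, Priya, and Zara → score 0.
Aisha: beats Carlos and Priya; loses to Zara → score 2.
Priya: beats Carlos; loses to Aisha and Zara → score 1.
Zara: beats Carlos, Aisha, and Priya → score 3.
Zara has the best pairwise record.

Zara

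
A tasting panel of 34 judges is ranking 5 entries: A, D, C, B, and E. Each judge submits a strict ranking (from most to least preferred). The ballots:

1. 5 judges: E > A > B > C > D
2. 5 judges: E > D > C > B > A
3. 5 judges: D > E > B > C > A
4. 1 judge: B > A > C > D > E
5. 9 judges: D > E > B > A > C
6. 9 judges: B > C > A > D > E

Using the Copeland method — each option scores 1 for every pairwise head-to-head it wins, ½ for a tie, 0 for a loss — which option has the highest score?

A: loses to D, C, B, and E → score 0.
D: beats A, C, B, and E → score 4.
C: beats A; loses to D, B, and E → score 1.
B: beats A and C; loses to D and E → score 2.
E: beats A, C, and B; loses to D → score 3.
D has the best pairwise record.

D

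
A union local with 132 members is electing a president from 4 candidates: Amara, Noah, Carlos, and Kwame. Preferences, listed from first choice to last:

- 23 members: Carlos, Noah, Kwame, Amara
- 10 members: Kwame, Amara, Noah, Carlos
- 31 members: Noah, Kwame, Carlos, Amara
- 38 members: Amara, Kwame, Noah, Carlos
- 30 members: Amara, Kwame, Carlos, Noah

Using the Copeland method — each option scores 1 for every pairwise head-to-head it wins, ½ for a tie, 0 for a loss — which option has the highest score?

Amara: beats Noah, Carlos, and Kwame → score 3.
Noah: beats Carlos; loses to Amara and Kwame → score 1.
Carlos: loses to Amara, Noah, and Kwame → score 0.
Kwame: beats Noah and Carlos; loses to Amara → score 2.
Amara has the best pairwise record.

Amara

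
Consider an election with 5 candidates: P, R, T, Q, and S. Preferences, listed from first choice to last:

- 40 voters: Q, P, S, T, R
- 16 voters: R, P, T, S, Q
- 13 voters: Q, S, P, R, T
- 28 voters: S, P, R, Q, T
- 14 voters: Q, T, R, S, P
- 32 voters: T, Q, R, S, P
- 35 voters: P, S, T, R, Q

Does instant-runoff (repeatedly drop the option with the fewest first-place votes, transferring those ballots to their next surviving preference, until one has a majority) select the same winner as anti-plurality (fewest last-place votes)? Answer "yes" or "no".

no

Instant-runoff — R1 P 35, R 16, T 32, Q 67, S 28 (R out); R2 P 51, T 32, Q 67, S 28 (S out); R3 P 79, T 32, Q 67 (T out); R4 P 79, Q 99 (Q winner). Winner: Q.
Anti-plurality — last-place votes: P 46, R 40, T 41, Q 51, S 0. Winner: S.
The two methods disagree.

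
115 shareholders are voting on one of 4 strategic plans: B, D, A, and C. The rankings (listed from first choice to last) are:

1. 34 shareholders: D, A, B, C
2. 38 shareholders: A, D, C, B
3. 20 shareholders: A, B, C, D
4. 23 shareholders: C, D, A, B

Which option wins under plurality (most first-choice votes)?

First-place votes: B 0, D 34, A 58, C 23.
A has the most first-place votes.

A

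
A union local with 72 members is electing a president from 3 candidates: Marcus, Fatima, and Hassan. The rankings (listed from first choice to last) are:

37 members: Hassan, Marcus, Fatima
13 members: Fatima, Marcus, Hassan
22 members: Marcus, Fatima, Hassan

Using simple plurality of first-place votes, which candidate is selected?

Hassan

First-place votes: Marcus 22, Fatima 13, Hassan 37.
Hassan has the most first-place votes.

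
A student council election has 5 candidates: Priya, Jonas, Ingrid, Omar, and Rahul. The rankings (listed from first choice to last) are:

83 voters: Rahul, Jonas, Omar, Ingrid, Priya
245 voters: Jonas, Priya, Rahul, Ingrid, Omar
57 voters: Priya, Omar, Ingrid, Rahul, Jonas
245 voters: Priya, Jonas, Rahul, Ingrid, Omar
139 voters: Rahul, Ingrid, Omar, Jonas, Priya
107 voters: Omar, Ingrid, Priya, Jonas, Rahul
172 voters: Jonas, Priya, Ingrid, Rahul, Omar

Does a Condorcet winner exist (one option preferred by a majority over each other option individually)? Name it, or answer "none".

Jonas vs Priya: 639–409 for Jonas.
Jonas vs Ingrid: 745–303 for Jonas.
Jonas vs Omar: 745–303 for Jonas.
Jonas vs Rahul: 769–279 for Jonas.
Jonas beats every other option head-to-head.

Jonas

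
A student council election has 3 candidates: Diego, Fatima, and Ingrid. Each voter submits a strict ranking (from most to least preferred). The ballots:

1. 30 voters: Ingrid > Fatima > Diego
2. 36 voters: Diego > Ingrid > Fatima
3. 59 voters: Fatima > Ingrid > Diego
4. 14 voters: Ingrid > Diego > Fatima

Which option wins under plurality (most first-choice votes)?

First-place votes: Diego 36, Fatima 59, Ingrid 44.
Fatima has the most first-place votes.

Fatima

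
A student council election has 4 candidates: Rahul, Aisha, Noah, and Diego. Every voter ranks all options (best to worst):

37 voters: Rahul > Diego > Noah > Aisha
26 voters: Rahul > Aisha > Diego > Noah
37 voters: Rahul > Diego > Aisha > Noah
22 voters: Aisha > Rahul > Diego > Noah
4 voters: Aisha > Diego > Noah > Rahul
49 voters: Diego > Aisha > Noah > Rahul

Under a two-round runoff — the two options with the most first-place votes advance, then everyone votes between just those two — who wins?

Rahul

Round 1 first-place votes: Rahul 100, Aisha 26, Noah 0, Diego 49.
Rahul and Diego advance.
Runoff: Rahul is preferred to Diego by 122 voters; Diego by 53.
Rahul wins the runoff.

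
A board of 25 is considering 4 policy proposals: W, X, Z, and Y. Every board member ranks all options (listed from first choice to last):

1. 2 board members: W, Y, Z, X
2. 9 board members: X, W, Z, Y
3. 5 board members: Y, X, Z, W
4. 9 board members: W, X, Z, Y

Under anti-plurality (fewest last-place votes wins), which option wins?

Z

Last-place votes: W 5, X 2, Z 0, Y 18.
Z is ranked last by the fewest voters, so Z wins.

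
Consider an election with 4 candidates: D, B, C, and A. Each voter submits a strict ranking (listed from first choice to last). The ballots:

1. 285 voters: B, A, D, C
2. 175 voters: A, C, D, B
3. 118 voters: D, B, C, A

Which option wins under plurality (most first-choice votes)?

B

First-place votes: D 118, B 285, C 0, A 175.
B has the most first-place votes.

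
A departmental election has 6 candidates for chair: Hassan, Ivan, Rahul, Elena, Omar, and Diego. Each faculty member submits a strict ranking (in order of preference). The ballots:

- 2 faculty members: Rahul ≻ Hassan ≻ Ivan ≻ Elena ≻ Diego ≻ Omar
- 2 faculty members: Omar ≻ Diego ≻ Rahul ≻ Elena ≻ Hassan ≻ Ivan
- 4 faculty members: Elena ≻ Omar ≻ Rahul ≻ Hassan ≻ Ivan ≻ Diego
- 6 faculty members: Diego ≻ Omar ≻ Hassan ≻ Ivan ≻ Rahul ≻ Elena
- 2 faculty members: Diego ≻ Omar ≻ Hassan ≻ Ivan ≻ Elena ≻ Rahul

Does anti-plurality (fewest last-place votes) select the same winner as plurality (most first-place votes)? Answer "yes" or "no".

Anti-plurality — last-place votes: Hassan 0, Ivan 2, Rahul 2, Elena 6, Omar 2, Diego 4. Winner: Hassan.
Plurality — first-place votes: Hassan 0, Ivan 0, Rahul 2, Elena 4, Omar 2, Diego 8. Winner: Diego.
The two methods disagree.

no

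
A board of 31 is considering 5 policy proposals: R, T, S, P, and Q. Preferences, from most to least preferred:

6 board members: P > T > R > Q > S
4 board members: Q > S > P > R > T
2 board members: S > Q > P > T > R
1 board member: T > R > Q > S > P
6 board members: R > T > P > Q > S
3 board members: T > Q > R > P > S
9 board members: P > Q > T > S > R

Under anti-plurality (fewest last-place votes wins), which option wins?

Q

Last-place votes: R 11, T 4, S 15, P 1, Q 0.
Q is ranked last by the fewest voters, so Q wins.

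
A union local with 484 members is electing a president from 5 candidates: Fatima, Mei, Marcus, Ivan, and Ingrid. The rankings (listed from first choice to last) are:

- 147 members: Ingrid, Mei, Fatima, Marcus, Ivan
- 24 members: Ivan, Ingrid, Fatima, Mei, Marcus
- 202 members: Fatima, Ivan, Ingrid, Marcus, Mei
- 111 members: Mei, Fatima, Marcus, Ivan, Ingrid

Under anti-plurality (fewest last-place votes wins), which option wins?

Last-place votes: Fatima 0, Mei 202, Marcus 24, Ivan 147, Ingrid 111.
Fatima is ranked last by the fewest voters, so Fatima wins.

Fatima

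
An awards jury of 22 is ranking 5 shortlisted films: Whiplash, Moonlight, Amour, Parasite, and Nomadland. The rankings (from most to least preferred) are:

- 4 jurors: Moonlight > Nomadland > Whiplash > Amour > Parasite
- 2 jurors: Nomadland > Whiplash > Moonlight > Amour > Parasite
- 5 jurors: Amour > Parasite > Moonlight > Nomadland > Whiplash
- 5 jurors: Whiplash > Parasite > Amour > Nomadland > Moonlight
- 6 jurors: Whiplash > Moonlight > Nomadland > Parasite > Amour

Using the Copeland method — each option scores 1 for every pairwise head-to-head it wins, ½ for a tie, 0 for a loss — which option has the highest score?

Whiplash: beats Moonlight, Amour, and Parasite; ties Nomadland → score 3.5.
Moonlight: beats Amour, Parasite, and Nomadland; loses to Whiplash → score 3.
Amour: ties Parasite; loses to Whiplash, Moonlight, and Nomadland → score 0.5.
Parasite: ties Amour; loses to Whiplash, Moonlight, and Nomadland → score 0.5.
Nomadland: beats Amour and Parasite; ties Whiplash; loses to Moonlight → score 2.5.
Whiplash has the best pairwise record.

Whiplash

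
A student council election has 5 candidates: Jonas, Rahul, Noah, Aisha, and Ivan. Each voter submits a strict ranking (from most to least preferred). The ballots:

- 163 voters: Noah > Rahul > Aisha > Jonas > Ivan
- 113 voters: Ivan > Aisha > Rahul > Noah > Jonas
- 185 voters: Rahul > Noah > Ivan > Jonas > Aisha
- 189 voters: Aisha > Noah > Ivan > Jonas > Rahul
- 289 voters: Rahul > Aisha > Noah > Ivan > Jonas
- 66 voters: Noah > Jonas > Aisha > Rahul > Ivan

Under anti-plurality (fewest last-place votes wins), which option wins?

Noah

Last-place votes: Jonas 402, Rahul 189, Noah 0, Aisha 185, Ivan 229.
Noah is ranked last by the fewest voters, so Noah wins.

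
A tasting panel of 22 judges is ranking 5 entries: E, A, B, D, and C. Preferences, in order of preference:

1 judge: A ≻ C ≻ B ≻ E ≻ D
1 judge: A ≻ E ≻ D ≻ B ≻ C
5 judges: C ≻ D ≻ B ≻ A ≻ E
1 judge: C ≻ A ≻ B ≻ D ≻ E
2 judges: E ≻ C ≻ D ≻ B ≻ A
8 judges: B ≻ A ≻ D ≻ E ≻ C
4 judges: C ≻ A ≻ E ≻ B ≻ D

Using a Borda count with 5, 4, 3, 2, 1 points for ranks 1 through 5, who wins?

E: 1·2 + 1·4 + 5·1 + 1·1 + 2·5 + 8·2 + 4·3 = 50
A: 1·5 + 1·5 + 5·2 + 1·4 + 2·1 + 8·4 + 4·4 = 74
B: 1·3 + 1·2 + 5·3 + 1·3 + 2·2 + 8·5 + 4·2 = 75
D: 1·1 + 1·3 + 5·4 + 1·2 + 2·3 + 8·3 + 4·1 = 60
C: 1·4 + 1·1 + 5·5 + 1·5 + 2·4 + 8·1 + 4·5 = 71
B has the highest Borda score (75).

B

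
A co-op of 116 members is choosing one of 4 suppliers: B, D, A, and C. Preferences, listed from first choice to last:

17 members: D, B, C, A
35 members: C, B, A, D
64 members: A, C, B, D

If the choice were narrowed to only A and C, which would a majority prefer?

A

Voters preferring A to C: 64; preferring C to A: 52.
A wins the head-to-head.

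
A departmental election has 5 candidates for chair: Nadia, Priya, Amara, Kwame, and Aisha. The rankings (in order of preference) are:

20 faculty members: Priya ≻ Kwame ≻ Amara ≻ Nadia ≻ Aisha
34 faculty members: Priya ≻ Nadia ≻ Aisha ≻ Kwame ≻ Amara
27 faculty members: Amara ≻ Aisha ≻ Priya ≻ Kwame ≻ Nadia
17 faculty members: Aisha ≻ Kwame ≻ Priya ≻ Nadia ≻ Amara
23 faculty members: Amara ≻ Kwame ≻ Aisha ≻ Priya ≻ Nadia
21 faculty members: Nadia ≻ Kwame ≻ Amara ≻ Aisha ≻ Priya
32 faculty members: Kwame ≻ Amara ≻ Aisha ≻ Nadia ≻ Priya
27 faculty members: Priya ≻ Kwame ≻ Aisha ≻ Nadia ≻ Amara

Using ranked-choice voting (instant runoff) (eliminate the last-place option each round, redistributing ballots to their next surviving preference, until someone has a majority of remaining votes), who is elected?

Round 1: Nadia 21, Priya 81, Amara 50, Kwame 32, Aisha 17. Eliminate Aisha.
Round 2: Nadia 21, Priya 81, Amara 50, Kwame 49. Eliminate Nadia.
Round 3: Priya 81, Amara 50, Kwame 70. Eliminate Amara.
Round 4: Priya 108, Kwame 93. Priya has a majority.

Priya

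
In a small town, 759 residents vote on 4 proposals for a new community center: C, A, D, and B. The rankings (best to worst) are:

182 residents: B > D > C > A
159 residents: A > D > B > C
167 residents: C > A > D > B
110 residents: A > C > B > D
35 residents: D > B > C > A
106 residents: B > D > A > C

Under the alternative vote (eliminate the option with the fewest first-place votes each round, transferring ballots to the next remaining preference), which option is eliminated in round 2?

Round 1: C 167, A 269, D 35, B 288. Eliminate D.
Round 2: C 167, A 269, B 323. Eliminate C.

C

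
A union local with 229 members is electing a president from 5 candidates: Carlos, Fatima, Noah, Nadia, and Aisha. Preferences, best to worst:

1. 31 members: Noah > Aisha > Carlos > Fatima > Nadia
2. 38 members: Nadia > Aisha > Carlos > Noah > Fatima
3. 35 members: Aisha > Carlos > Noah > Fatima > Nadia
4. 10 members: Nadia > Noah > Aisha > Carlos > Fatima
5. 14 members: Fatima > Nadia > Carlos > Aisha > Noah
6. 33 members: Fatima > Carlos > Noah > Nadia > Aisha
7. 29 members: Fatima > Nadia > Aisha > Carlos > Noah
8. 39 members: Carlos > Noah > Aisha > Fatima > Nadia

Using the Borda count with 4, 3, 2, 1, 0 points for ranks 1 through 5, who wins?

Carlos

Carlos: 31·2 + 38·2 + 35·3 + 10·1 + 14·2 + 33·3 + 29·1 + 39·4 = 565
Fatima: 31·1 + 38·0 + 35·1 + 10·0 + 14·4 + 33·4 + 29·4 + 39·1 = 409
Noah: 31·4 + 38·1 + 35·2 + 10·3 + 14·0 + 33·2 + 29·0 + 39·3 = 445
Nadia: 31·0 + 38·4 + 35·0 + 10·4 + 14·3 + 33·1 + 29·3 + 39·0 = 354
Aisha: 31·3 + 38·3 + 35·4 + 10·2 + 14·1 + 33·0 + 29·2 + 39·2 = 517
Carlos has the highest Borda score (565).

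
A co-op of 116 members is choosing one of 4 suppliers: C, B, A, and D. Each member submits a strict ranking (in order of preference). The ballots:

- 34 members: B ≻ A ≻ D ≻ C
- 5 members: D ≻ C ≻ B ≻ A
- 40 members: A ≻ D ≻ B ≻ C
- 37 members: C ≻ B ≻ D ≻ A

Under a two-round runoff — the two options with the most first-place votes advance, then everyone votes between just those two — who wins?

Round 1 first-place votes: C 37, B 34, A 40, D 5.
A and C advance.
Runoff: A is preferred to C by 74 voters; C by 42.
A wins the runoff.

A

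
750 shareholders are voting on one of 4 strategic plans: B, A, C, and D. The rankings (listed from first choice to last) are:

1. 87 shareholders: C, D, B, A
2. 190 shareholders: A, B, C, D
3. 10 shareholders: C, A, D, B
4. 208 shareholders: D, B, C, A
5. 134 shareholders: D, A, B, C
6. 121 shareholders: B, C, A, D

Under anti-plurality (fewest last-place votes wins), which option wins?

Last-place votes: B 10, A 295, C 134, D 311.
B is ranked last by the fewest voters, so B wins.

B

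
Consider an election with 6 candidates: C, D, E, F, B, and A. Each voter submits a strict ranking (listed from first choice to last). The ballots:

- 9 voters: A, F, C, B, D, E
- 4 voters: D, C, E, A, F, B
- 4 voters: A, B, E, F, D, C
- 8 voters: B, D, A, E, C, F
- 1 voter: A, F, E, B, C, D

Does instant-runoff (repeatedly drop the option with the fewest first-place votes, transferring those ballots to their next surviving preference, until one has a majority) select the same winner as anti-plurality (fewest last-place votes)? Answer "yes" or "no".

Instant-runoff — R1 C 0, D 4, E 0, F 0, B 8, A 14 (A winner). Winner: A.
Anti-plurality — last-place votes: C 4, D 1, E 9, F 8, B 4, A 0. Winner: A.
The two methods agree.

yes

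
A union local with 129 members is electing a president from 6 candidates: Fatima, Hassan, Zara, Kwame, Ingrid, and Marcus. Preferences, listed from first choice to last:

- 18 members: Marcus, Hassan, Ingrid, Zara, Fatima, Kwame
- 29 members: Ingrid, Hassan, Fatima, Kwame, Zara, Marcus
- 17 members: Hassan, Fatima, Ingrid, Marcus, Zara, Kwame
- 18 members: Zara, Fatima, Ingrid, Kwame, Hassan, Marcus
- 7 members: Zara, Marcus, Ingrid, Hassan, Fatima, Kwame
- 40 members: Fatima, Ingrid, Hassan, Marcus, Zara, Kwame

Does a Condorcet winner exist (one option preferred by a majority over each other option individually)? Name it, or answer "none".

Checking pairwise contests:
Hassan beats Fatima 71–58.
Ingrid beats Hassan 94–35.
Fatima beats Zara 86–43.
Fatima beats Kwame 129–0.
Fatima beats Ingrid 75–54.
Fatima beats Marcus 104–25.
Every option loses at least one head-to-head, so there is no Condorcet winner.

none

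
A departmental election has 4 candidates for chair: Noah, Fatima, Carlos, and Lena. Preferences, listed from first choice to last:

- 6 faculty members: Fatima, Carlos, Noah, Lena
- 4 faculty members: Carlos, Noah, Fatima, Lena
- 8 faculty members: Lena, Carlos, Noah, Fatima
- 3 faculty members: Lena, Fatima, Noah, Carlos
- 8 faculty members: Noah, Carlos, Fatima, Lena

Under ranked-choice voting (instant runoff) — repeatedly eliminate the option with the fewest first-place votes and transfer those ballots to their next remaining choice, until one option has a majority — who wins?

Noah

Round 1: Noah 8, Fatima 6, Carlos 4, Lena 11. Eliminate Carlos.
Round 2: Noah 12, Fatima 6, Lena 11. Eliminate Fatima.
Round 3: Noah 18, Lena 11. Noah has a majority.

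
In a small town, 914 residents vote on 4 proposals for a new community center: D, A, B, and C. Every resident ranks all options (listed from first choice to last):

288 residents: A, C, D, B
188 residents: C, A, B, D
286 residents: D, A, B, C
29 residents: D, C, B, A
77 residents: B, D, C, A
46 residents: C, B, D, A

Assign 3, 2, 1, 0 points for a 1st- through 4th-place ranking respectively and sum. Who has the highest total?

D: 288·1 + 188·0 + 286·3 + 29·3 + 77·2 + 46·1 = 1433
A: 288·3 + 188·2 + 286·2 + 29·0 + 77·0 + 46·0 = 1812
B: 288·0 + 188·1 + 286·1 + 29·1 + 77·3 + 46·2 = 826
C: 288·2 + 188·3 + 286·0 + 29·2 + 77·1 + 46·3 = 1413
A has the highest Borda score (1812).

A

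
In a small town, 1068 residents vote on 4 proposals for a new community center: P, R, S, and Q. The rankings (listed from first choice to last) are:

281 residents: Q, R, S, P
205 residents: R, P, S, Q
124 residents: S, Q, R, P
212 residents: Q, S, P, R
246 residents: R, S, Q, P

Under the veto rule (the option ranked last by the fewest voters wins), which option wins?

Last-place votes: P 651, R 212, S 0, Q 205.
S is ranked last by the fewest voters, so S wins.

S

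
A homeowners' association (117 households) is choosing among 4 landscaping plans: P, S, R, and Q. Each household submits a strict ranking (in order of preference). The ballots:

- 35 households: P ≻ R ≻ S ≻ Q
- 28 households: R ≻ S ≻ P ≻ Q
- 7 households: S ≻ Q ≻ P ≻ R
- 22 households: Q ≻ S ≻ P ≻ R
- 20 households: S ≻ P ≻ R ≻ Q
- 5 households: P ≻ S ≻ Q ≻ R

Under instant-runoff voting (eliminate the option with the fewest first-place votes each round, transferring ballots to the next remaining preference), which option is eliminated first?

Q

Round 1: P 40, S 27, R 28, Q 22. Eliminate Q.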